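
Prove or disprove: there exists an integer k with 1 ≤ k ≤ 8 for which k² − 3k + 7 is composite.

k = 6

At k = 6: 6² − 3·6 + 7 = 25 = 5·5, which is composite.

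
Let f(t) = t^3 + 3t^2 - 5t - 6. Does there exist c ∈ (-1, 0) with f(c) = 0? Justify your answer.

f(-1) = 1 and f(0) = -6, which have opposite signs.
Since f is a polynomial it is continuous on [-1, 0].
So by the Intermediate Value Theorem there is a c strictly between -1 and 0 with f(c) = 0.

Yes, such a c exists.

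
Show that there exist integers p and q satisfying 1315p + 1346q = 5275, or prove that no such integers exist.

Since gcd(1315, 1346) = 1, every integer is an integer combination of 1315 and 1346.
Dividing repeatedly: 1346 = 1·1315 + 31, 1315 = 42·31 + 13, 31 = 2·13 + 5, 13 = 2·5 + 3, 5 = 1·3 + 2, 3 = 1·2 + 1, 2 = 2·1 + 0.
Unwinding: 1 = 3 − 1·2 = 3 − (5 − 1·3) = −5 + 2·3 = −5 + 2·(13 − 2·5) = 2·13 − 5·5 = 2·13 − 5·(31 − 2·13) = −5·31 + 12·13 = −5·31 + 12·(1315 − 42·31) = 12·1315 − 509·31 = 12·1315 − 509·(1346 − 1·1315) = −509·1346 + 521·1315, i.e. 1315·521 + 1346·(-509) = 1.
Multiplying through by 5275: p = 521·5275 = 2748275, q = (-509)·5275 = -2684975 is a solution.
Subtracting 2041·1346 from p and adding 2041·1315 to q gives the tidier solution (1089, -1060).
Check: 1315·1089 + 1346·(-1060) = 1432035 − 1426760 = 5275. ✓

p = 1089, q = -1060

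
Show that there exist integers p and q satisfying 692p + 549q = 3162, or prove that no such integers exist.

p = 168, q = -206

Since gcd(692, 549) = 1, every integer is an integer combination of 692 and 549.
Run the Euclidean algorithm on 692 and 549: 692 = 1·549 + 143, 549 = 3·143 + 120, 143 = 1·120 + 23, 120 = 5·23 + 5, 23 = 4·5 + 3, 5 = 1·3 + 2, 3 = 1·2 + 1, 2 = 2·1 + 0.
Unwinding: 1 = 3 − 1·2 = 3 − (5 − 1·3) = −5 + 2·3 = −5 + 2·(23 − 4·5) = 2·23 − 9·5 = 2·23 − 9·(120 − 5·23) = −9·120 + 47·23 = −9·120 + 47·(143 − 1·120) = 47·143 − 56·120 = 47·143 − 56·(549 − 3·143) = −56·549 + 215·143 = −56·549 + 215·(692 − 1·549) = 215·692 − 271·549, i.e. 692·215 + 549·(-271) = 1.
Times 3162: 692·679830 + 549·(-856902) = 3162, so (679830, -856902) solves it.
Subtracting 1238·549 from p and adding 1238·692 to q gives the tidier solution (168, -206).
Check: 692·168 + 549·(-206) = 116256 − 113094 = 3162. ✓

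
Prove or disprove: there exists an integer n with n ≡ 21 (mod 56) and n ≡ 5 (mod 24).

Here gcd(56, 24) = 8, and both 21 and 5 leave remainder 5 mod 8, so the system is consistent.
The integers ≡ 21 (mod 56) are 21, 77, …; their remainders mod 24 are 21, 5, so n = 77 is the first that is ≡ 5 (mod 24).
Indeed 77 ≡ 21 (mod 56) and 77 ≡ 5 (mod 24).

n = 77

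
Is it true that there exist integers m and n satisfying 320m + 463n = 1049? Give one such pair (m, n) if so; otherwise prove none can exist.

m = 433, n = -297

320 and 463 are coprime, so 320m + 463n ranges over all of ℤ.
Run the Euclidean algorithm on 463 and 320: 463 = 1·320 + 143, 320 = 2·143 + 34, 143 = 4·34 + 7, 34 = 4·7 + 6, 7 = 1·6 + 1, 6 = 6·1 + 0.
Back-substituting, 1 = 7 − 1·6 = 7 − (34 − 4·7) = −34 + 5·7 = −34 + 5·(143 − 4·34) = 5·143 − 21·34 = 5·143 − 21·(320 − 2·143) = −21·320 + 47·143 = −21·320 + 47·(463 − 1·320) = 47·463 − 68·320; that is, 320·(-68) + 463·47 = 1.
Scaling by 1049 gives the particular solution (m, n) = (-71332, 49303).
The general solution is m = -71332 + 463k, n = 49303 − 320k; taking k = 155 gives the smaller pair m = 433, n = -297.
Check: 320·433 + 463·(-297) = 138560 − 137511 = 1049. ✓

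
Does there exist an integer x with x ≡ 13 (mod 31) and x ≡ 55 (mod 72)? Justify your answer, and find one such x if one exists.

gcd(31, 72) = 1, so the Chinese Remainder Theorem guarantees exactly one residue class mod 2232 satisfying both.
Write x = 13 + 31t and require 13 + 31t ≡ 55 (mod 72), i.e. 31t ≡ 42 (mod 72).
Note 31·7 = 217 ≡ 1 (mod 72) (as 217 − 1 = 3·72), so 31⁻¹ ≡ 7.
Multiplying by 7: t ≡ 7·42 = 294 ≡ 6 (mod 72).
Taking t = 6 gives x = 13 + 31·6 = 199.
Indeed 199 ≡ 13 (mod 31) and 199 ≡ 55 (mod 72).

x = 199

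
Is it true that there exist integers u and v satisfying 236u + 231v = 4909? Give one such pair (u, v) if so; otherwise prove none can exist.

Since gcd(236, 231) = 1, every integer is an integer combination of 236 and 231.
Run the Euclidean algorithm on 236 and 231: 236 = 1·231 + 5, 231 = 46·5 + 1, 5 = 5·1 + 0.
Unwinding: 1 = 231 − 46·5 = 231 − 46·(236 − 1·231) = −46·236 + 47·231, i.e. 236·(-46) + 231·47 = 1.
Multiplying through by 4909: u = (-46)·4909 = -225814, v = 47·4909 = 230723 is a solution.
Adding 978·231 to u and subtracting 978·236 from v gives the tidier solution (104, -85).
Indeed 236·104 + 231·(-85) = 24544 − 19635 = 4909.

u = 104, v = -85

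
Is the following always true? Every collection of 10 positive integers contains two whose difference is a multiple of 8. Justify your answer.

Yes.

Each integer lies in one of the 8 residue classes modulo 8.
With 10 integers and only 8 classes, the pigeonhole principle forces two of them, say a and b, into the same class.
Equal remainders mean a − b ≡ 0 (mod 8), so 8 divides their difference.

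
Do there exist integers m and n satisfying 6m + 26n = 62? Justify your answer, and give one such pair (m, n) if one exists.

m = 6, n = 1

Every value of 6m + 26n is a multiple of gcd(6, 26) = 2; since 2 ∣ 62, solutions exist.
Dividing through by 2 reduces the equation to 3m + 13n = 31.
Euclidean algorithm: 13 = 4·3 + 1, 3 = 3·1 + 0.
Unwinding: 1 = 13 − 4·3, i.e. 3·(-4) + 13·1 = 1.
Times 31: 3·(-124) + 13·31 = 31, so (-124, 31) solves it.
Adding 10·13 to m and subtracting 10·3 from n gives the tidier solution (6, 1).
Indeed 6·6 + 26·1 = 36 + 26 = 62.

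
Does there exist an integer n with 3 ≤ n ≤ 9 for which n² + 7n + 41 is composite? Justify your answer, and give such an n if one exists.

n = 9

At n = 9: 9² + 7·9 + 41 = 185 = 5·37, which is composite.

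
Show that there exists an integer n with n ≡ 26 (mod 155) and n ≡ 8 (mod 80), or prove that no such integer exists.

Reduce both congruences modulo 5, which divides 155 and 80: they say n ≡ 26 (mod 5) and n ≡ 8 (mod 5).
However 26 ≡ 1 and 8 ≡ 3 (mod 5), and 1 ≠ 3.
Therefore no such n exists.

There is no such integer.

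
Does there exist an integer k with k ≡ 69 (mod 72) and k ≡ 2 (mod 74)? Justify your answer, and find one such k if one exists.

No such integer exists.

Reduce both congruences modulo 2, which divides 72 and 74: they say k ≡ 69 (mod 2) and k ≡ 2 (mod 2).
But 69 mod 2 = 1 while 2 mod 2 = 0, a contradiction.
Hence the system has no solution.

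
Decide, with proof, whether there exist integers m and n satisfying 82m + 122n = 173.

There are no such integers.

Both 82 and 122 are divisible by gcd(82, 122) = 2, hence so is any combination 82m + 122n.
However 173 leaves remainder 1 on division by 2.
Therefore 82m + 122n = 173 has no solution in integers.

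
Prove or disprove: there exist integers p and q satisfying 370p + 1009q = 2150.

Since gcd(370, 1009) = 1, every integer is an integer combination of 370 and 1009.
Dividing repeatedly: 1009 = 2·370 + 269, 370 = 1·269 + 101, 269 = 2·101 + 67, 101 = 1·67 + 34, 67 = 1·34 + 33, 34 = 1·33 + 1, 33 = 33·1 + 0.
Working back up the chain: 1 = 34 − 1·33 = 34 − (67 − 1·34) = −67 + 2·34 = −67 + 2·(101 − 1·67) = 2·101 − 3·67 = 2·101 − 3·(269 − 2·101) = −3·269 + 8·101 = −3·269 + 8·(370 − 1·269) = 8·370 − 11·269 = 8·370 − 11·(1009 − 2·370) = −11·1009 + 30·370. So 370·30 + 1009·(-11) = 1.
Scaling by 2150 gives the particular solution (p, q) = (64500, -23650).
The general solution is p = 64500 + 1009k, q = -23650 − 370k; taking k = -63 gives the smaller pair p = 933, q = -340.
Indeed 370·933 + 1009·(-340) = 345210 − 343060 = 2150.

p = 933, q = -340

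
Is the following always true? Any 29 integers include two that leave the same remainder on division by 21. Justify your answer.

Yes.

Partition the integers by their residue mod 21; there are 21 classes.
Placing 29 integers into 21 classes, some class receives at least two — say a and b.
That is, a and b leave the same remainder on division by 21, as claimed.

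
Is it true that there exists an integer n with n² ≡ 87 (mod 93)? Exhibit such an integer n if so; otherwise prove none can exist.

n = 57

n = 57 works: 57² = 3249, and 3249 − 87 = 3162 = 34·93.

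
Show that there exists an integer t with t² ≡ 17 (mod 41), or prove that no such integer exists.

41 is prime, so by Euler's criterion 17 is a square mod 41 iff 17^((41−1)/2) = 17^20 ≡ 1 (mod 41).
Repeated squaring mod 41: 17^2 = 289 ≡ 2; 17^4 ≡ 2² = 4 ≡ 4; 17^8 ≡ 4² = 16 ≡ 16; 17^16 ≡ 16² = 256 ≡ 10.
Since 20 = 16 + 4, 17^20 ≡ 10 · 4; multiplying out mod 41: 10·4 = 40 ≡ 40. Thus 17^20 ≡ 40 ≡ −1 (mod 41).
By Euler's criterion 17 is a quadratic non-residue mod 41: no t satisfies t² ≡ 17 (mod 41).

No such integer exists.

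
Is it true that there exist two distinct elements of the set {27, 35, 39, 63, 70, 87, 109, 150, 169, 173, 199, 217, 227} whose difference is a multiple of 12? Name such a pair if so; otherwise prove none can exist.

Reduce each element mod 12: 27↦3, 35↦11, 39↦3, 63↦3, 70↦10, 87↦3, 109↦1, 150↦6, 169↦1, 173↦5, 199↦7, 217↦1, 227↦11. The residue 3 repeats (at 27 and 39), and 39 − 27 = 12 = 1·12.

The pair (27, 39) works.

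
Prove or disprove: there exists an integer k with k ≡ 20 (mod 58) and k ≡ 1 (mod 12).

gcd(58, 12) = 2. If k ≡ 20 (mod 58) and k ≡ 1 (mod 12), then k ≡ 20 (mod 2) and k ≡ 1 (mod 2).
But 20 mod 2 = 0 while 1 mod 2 = 1, a contradiction.
So no integer satisfies both congruences.

No such integer exists.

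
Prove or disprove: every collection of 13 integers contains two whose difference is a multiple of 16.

No; for instance {28, 29, 30, 31, 32, 33, 34, 35, 36, 37, 38, 39, 40} is a counterexample.

Try 13 consecutive integers, 28, 29, …, 40. Their remainders mod 16 are 12, 13, 14, 15, 0, 1, 2, 3, 4, 5, 6, 7, 8 — pairwise different, as any 13 ≤ 16 consecutive integers have distinct residues.
Any two of them differ by at most 12 < 16 and by at least 1, so no difference is a multiple of 16.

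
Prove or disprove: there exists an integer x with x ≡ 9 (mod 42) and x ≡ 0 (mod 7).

gcd(42, 7) = 7. If x ≡ 9 (mod 42) and x ≡ 0 (mod 7), then x ≡ 9 (mod 7) and x ≡ 0 (mod 7).
These are incompatible: 9 − 0 = 9 is not divisible by 7.
Therefore no such x exists.

No, no such integer exists.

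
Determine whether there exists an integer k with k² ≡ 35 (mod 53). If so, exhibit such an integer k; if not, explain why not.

There is no such integer.

Apply Euler's criterion with the prime 53: 35 is a quadratic residue iff 35^26 ≡ 1 (mod 53), and a non-residue iff it is ≡ −1.
Repeated squaring mod 53: 35^2 = 1225 ≡ 6; 35^4 ≡ 6² = 36 ≡ 36; 35^8 ≡ 36² = 1296 ≡ 24; 35^16 ≡ 24² = 576 ≡ 46.
Since 26 = 16 + 8 + 2, 35^26 ≡ 46 · 24 · 6; multiplying out mod 53: 46·24 = 1104 ≡ 44, then 44·6 = 264 ≡ 52. Thus 35^26 ≡ 52 ≡ −1 (mod 53).
By Euler's criterion 35 is a quadratic non-residue mod 53: no k satisfies k² ≡ 35 (mod 53).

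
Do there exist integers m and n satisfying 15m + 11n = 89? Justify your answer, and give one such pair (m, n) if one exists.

15 and 11 are coprime, so 15m + 11n ranges over all of ℤ.
Run the Euclidean algorithm on 15 and 11: 15 = 1·11 + 4, 11 = 2·4 + 3, 4 = 1·3 + 1, 3 = 3·1 + 0.
Unwinding: 1 = 4 − 1·3 = 4 − (11 − 2·4) = −11 + 3·4 = −11 + 3·(15 − 1·11) = 3·15 − 4·11, i.e. 15·3 + 11·(-4) = 1.
Multiplying through by 89: m = 3·89 = 267, n = (-4)·89 = -356 is a solution.
The general solution is m = 267 + 11k, n = -356 − 15k; taking k = -24 gives the smaller pair m = 3, n = 4.
Indeed 15·3 + 11·4 = 45 + 44 = 89.

m = 3, n = 4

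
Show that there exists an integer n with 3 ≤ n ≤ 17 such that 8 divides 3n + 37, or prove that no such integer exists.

n = 9

n = 9 works, since 3·9 + 37 = 64 = 8·8.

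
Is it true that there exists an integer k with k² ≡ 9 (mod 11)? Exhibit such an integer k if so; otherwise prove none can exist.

Take k = 3. Then 3² = 9, and since 0 ≤ 9 < 11 this is already reduced: 3² ≡ 9 (mod 11).

k = 3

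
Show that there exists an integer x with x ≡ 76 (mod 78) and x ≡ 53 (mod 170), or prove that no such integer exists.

There is no such integer.

gcd(78, 170) = 2. If x ≡ 76 (mod 78) and x ≡ 53 (mod 170), then x ≡ 76 (mod 2) and x ≡ 53 (mod 2).
But 76 mod 2 = 0 while 53 mod 2 = 1, a contradiction.
Therefore no such x exists.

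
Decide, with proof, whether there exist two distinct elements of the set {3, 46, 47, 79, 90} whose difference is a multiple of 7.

No, no such pair exists.

Residues mod 7: 3↦3, 46↦4, 47↦5, 79↦2, 90↦6.
These 5 residues are pairwise different, hence no difference of two elements is divisible by 7.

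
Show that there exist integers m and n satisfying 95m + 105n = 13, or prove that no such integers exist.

gcd(95, 105) = 5, so every integer of the form 95m + 105n is a multiple of 5.
But 13 = 5·2 + 3, so 5 ∤ 13.
So the equation is unsolvable over ℤ.

No, no such integers exist.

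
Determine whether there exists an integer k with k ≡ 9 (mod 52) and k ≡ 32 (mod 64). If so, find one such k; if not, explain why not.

There is no such integer.

Both moduli are multiples of 4 = gcd(52, 64), so any solution would satisfy k ≡ 9 and k ≡ 32 modulo 4 simultaneously.
These are incompatible: 9 − 32 = -23 is not divisible by 4.
Hence the system has no solution.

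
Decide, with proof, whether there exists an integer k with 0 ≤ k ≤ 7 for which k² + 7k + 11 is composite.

At k = 4: 4² + 7·4 + 11 = 55 = 5·11, which is composite.

k = 4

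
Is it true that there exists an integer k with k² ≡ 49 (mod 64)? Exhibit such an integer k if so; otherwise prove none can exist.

k = 7

Take k = 7. Then 7² = 49, and since 0 ≤ 49 < 64 this is already reduced: 7² ≡ 49 (mod 64).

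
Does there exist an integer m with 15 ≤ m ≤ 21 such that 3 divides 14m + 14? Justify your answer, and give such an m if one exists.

m = 17

Scanning upward from m = 15 gives 224, 238, none divisible by 3. Try m = 17: 14·17 + 14 = 252 = 84·3, which is divisible by 3.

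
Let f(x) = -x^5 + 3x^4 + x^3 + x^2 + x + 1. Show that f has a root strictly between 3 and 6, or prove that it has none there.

Such a root exists.

f(3) = 40 and f(6) = -3629, which have opposite signs.
As a polynomial, f is continuous on every closed interval.
By the Intermediate Value Theorem, f takes the value 0 somewhere in the open interval.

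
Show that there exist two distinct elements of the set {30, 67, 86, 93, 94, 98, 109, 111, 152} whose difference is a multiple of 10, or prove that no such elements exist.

No such pair exists.

Two integers differ by a multiple of 10 exactly when they have the same residue mod 10. The residues are 30↦0, 67↦7, 86↦6, 93↦3, 94↦4, 98↦8, 109↦9, 111↦1, 152↦2.
No residue repeats among the 9 elements, so no pair has difference ≡ 0 (mod 10).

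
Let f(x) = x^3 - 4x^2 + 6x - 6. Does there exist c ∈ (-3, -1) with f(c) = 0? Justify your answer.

No such root exists.

Evaluate at the endpoints: f(-3) = -87, f(-1) = -17 — same sign (negative).
f'(x) = 3x^2 - 8x + 6 has discriminant (-8)² − 4·3·6 = -8 < 0, so f' has no real roots and is positive for every real x.
Hence f is strictly increasing on ℝ, and in particular on [-3, -1]. A strictly monotone function with same-sign endpoint values stays negative on the whole interval, so f has no zero in (-3, -1).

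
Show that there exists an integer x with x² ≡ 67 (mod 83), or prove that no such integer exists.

There is no such integer.

83 is prime, so by Euler's criterion 67 is a square mod 83 iff 67^((83−1)/2) = 67^41 ≡ 1 (mod 83).
Repeated squaring mod 83: 67^2 = 4489 ≡ 7; 67^4 ≡ 7² = 49 ≡ 49; 67^8 ≡ 49² = 2401 ≡ 77; 67^16 ≡ 77² = 5929 ≡ 36; 67^32 ≡ 36² = 1296 ≡ 51.
Since 41 = 32 + 8 + 1, 67^41 ≡ 51 · 77 · 67; multiplying out mod 83: 51·77 = 3927 ≡ 26, then 26·67 = 1742 ≡ 82. Thus 67^41 ≡ 82 ≡ −1 (mod 83).
The value −1 means 67 is a non-residue modulo 83, so x² ≡ 67 (mod 83) is impossible.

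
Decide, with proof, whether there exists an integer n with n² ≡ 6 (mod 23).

n = 11

Take n = 11. Then 11² = 121 = 5·23 + 6, so 11² ≡ 6 (mod 23).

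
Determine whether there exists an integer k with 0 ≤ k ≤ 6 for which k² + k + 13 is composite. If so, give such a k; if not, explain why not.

k = 1

At k = 1: 1² + 1 + 13 = 15 = 3·5, which is composite.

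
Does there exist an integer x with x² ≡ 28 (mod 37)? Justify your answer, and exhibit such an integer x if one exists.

x = 18

Take x = 18. Then 18² = 324 = 8·37 + 28, so 18² ≡ 28 (mod 37).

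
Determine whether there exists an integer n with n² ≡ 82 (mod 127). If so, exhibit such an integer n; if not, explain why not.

n = 92

n = 92 works: 92² = 8464, and 8464 − 82 = 8382 = 66·127.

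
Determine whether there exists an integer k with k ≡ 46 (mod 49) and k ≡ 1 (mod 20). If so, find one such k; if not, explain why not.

gcd(49, 20) = 1, so the Chinese Remainder Theorem guarantees exactly one residue class mod 980 satisfying both.
Any solution of the first congruence is k = 46 + 49t; substituting into the second, 49t ≡ 1 − 46 ≡ 15 (mod 20).
49 ≡ 9 (mod 20), so this reads 9t ≡ 15 (mod 20). Since 9·9 = 81 = 4·20 + 1, the inverse of 9 mod 20 is 9.
Multiplying by 9: t ≡ 9·15 = 135 ≡ 15 (mod 20).
Taking t = 15 gives k = 46 + 49·15 = 781.
Indeed 781 ≡ 46 (mod 49) and 781 ≡ 1 (mod 20).

k = 781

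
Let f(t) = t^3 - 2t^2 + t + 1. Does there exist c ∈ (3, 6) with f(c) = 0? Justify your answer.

f has no root in that interval.

The endpoint values f(3) = 13 and f(6) = 151 are both positive. Claim: f(t) > 0 for every t in (3, 6).
Substitute t = 3 + u, where 0 < u < 3 on the interval. Expanding, f(3 + u) = u^3 + 7u^2 + 16u + 13.
The nonzero coefficients here are all positive, so for u > 0 every term is positive (or zero), and the constant term 13 is strictly positive.
So f is strictly positive on (3, 6); no root exists in the interval.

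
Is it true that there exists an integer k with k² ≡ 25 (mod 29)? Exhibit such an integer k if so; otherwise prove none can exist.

k = 24

k = 24 works: 24² = 576, and 576 − 25 = 551 = 19·29.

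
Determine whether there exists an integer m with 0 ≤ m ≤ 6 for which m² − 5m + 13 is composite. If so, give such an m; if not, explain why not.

At m = 1: 1² − 5·1 + 13 = 9 = 3·3, which is composite.

m = 1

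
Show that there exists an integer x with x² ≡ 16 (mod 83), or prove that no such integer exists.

x = 79

Take x = 79. Then 79² = 6241 = 75·83 + 16, so 79² ≡ 16 (mod 83).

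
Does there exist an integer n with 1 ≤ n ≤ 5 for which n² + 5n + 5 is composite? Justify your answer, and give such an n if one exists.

n = 5

At n = 5: 5² + 5·5 + 5 = 55 = 5·11, which is composite.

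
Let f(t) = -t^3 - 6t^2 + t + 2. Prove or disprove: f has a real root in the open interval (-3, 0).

Yes, f has a root in the interval.

f(-3) = -28 and f(0) = 2, which have opposite signs.
As a polynomial, f is continuous on every closed interval.
By the Intermediate Value Theorem, f takes the value 0 somewhere in the open interval.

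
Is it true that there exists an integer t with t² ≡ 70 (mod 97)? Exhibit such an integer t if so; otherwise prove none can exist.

t = 19 works: 19² = 361, and 361 − 70 = 291 = 3·97.

t = 19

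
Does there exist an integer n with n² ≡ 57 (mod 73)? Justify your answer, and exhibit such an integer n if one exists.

n = 38

n = 38 works: 38² = 1444, and 1444 − 57 = 1387 = 19·73.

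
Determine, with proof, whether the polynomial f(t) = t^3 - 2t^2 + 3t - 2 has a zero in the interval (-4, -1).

f(-4) = -110 and f(-1) = -8, both negative.
f'(t) = 3t^2 - 4t + 3 has discriminant (-4)² − 4·3·3 = -20 < 0, so f' has no real roots and is positive for every real t.
So f is strictly increasing; between -4 and -1 its values lie between f(-4) = -110 and f(-1) = -8, all negative. Therefore f has no root in (-4, -1).

No such root exists.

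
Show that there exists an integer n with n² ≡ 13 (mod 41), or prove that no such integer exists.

No such integer exists.

41 is prime, so by Euler's criterion 13 is a square mod 41 iff 13^((41−1)/2) = 13^20 ≡ 1 (mod 41).
Squaring successively (mod 41): 13^2 = 169 ≡ 5; 13^4 ≡ 5² = 25 ≡ 25; 13^8 ≡ 25² = 625 ≡ 10; 13^16 ≡ 10² = 100 ≡ 18.
Since 20 = 16 + 4, 13^20 ≡ 18 · 25; multiplying out mod 41: 18·25 = 450 ≡ 40. Thus 13^20 ≡ 40 ≡ −1 (mod 41).
The value −1 means 13 is a non-residue modulo 41, so n² ≡ 13 (mod 41) is impossible.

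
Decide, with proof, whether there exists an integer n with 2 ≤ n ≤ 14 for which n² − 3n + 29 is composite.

n = 14

At n = 14: 14² − 3·14 + 29 = 183 = 3·61, which is composite.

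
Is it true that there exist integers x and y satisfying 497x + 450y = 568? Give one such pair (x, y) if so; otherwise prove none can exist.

x = 194, y = -213

Since gcd(497, 450) = 1, every integer is an integer combination of 497 and 450.
Run the Euclidean algorithm on 497 and 450: 497 = 1·450 + 47, 450 = 9·47 + 27, 47 = 1·27 + 20, 27 = 1·20 + 7, 20 = 2·7 + 6, 7 = 1·6 + 1, 6 = 6·1 + 0.
Back-substituting, 1 = 7 − 1·6 = 7 − (20 − 2·7) = −20 + 3·7 = −20 + 3·(27 − 1·20) = 3·27 − 4·20 = 3·27 − 4·(47 − 1·27) = −4·47 + 7·27 = −4·47 + 7·(450 − 9·47) = 7·450 − 67·47 = 7·450 − 67·(497 − 1·450) = −67·497 + 74·450; that is, 497·(-67) + 450·74 = 1.
Times 568: 497·(-38056) + 450·42032 = 568, so (-38056, 42032) solves it.
The general solution is x = -38056 + 450k, y = 42032 − 497k; taking k = 85 gives the smaller pair x = 194, y = -213.
Check: 497·194 + 450·(-213) = 96418 − 95850 = 568. ✓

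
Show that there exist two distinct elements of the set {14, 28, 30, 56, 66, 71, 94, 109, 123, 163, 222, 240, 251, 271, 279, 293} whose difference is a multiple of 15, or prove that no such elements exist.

The pair (28, 163) works.

Both 28 and 163 leave remainder 13 on division by 15; their difference 135 = 9·15 is a multiple of 15.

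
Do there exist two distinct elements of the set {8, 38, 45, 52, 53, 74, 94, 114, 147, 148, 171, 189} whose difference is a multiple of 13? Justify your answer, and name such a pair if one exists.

No, no such pair exists.

Reduce each element modulo 13: 8↦8, 38↦12, 45↦6, 52↦0, 53↦1, 74↦9, 94↦3, 114↦10, 147↦4, 148↦5, 171↦2, 189↦7.
All 12 residues are distinct, so no two elements differ by a multiple of 13.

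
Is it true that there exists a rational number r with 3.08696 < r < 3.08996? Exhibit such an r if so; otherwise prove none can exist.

Look for a denominator N such that an integer falls strictly between N·3.08696 and N·3.08996. N = 34 works: 34·3.08696 = 104.95664 < 105 < 105.05864 = 34·3.08996.
Hence 105/34 is a rational number with 3.08696 < 105/34 < 3.08996.

r = 105/34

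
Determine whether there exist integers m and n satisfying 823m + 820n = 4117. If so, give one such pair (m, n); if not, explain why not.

m = 279, n = -275

Since gcd(823, 820) = 1, every integer is an integer combination of 823 and 820.
Euclidean algorithm: 823 = 1·820 + 3, 820 = 273·3 + 1, 3 = 3·1 + 0.
Unwinding: 1 = 820 − 273·3 = 820 − 273·(823 − 1·820) = −273·823 + 274·820, i.e. 823·(-273) + 820·274 = 1.
Multiplying through by 4117: m = (-273)·4117 = -1123941, n = 274·4117 = 1128058 is a solution.
The general solution is m = -1123941 + 820k, n = 1128058 − 823k; taking k = 1371 gives the smaller pair m = 279, n = -275.
Check: 823·279 + 820·(-275) = 229617 − 225500 = 4117. ✓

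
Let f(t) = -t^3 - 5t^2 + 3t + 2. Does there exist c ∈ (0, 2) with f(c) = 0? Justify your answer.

f(0) = 2 and f(2) = -20, which have opposite signs.
f is continuous everywhere (it is a polynomial), in particular on [0, 2].
So by the Intermediate Value Theorem there is a c strictly between 0 and 2 with f(c) = 0.

Yes, such a c exists.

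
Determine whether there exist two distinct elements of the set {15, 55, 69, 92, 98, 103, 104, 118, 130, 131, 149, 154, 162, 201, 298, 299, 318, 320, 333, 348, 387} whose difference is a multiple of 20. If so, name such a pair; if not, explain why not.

15 and 55 are such a pair.

Reduce each element mod 20: 15↦15, 55↦15, 69↦9, 92↦12, 98↦18, 103↦3, 104↦4, 118↦18, 130↦10, 131↦11, 149↦9, 154↦14, 162↦2, 201↦1, 298↦18, 299↦19, 318↦18, 320↦0, 333↦13, 348↦8, 387↦7. The residue 15 repeats (at 15 and 55), and 55 − 15 = 40 = 2·20.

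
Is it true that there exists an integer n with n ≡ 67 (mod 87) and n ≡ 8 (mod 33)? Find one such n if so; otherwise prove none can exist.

There is no such integer.

Reduce both congruences modulo 3, which divides 87 and 33: they say n ≡ 67 (mod 3) and n ≡ 8 (mod 3).
But 67 mod 3 = 1 while 8 mod 3 = 2, a contradiction.
Therefore no such n exists.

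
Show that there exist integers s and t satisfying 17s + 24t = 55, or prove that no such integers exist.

s = 23, t = -14

Since gcd(17, 24) = 1, every integer is an integer combination of 17 and 24.
Euclidean algorithm: 24 = 1·17 + 7, 17 = 2·7 + 3, 7 = 2·3 + 1, 3 = 3·1 + 0.
Working back up the chain: 1 = 7 − 2·3 = 7 − 2·(17 − 2·7) = −2·17 + 5·7 = −2·17 + 5·(24 − 1·17) = 5·24 − 7·17. So 17·(-7) + 24·5 = 1.
Times 55: 17·(-385) + 24·275 = 55, so (-385, 275) solves it.
Adding 17·24 to s and subtracting 17·17 from t gives the tidier solution (23, -14).
Check: 17·23 + 24·(-14) = 391 − 336 = 55. ✓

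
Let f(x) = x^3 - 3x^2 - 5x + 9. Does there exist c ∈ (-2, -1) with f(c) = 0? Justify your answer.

f(-2) = -1 and f(-1) = 10, which have opposite signs.
f is continuous everywhere (it is a polynomial), in particular on [-2, -1].
By the Intermediate Value Theorem f must vanish at some point of (-2, -1).

Such a root exists.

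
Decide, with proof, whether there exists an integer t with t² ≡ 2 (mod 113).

Take t = 51. Then 51² = 2601 = 23·113 + 2, so 51² ≡ 2 (mod 113).

t = 51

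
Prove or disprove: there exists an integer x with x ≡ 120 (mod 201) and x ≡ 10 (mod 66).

Both moduli are multiples of 3 = gcd(201, 66), so any solution would satisfy x ≡ 120 and x ≡ 10 modulo 3 simultaneously.
But 120 mod 3 = 0 while 10 mod 3 = 1, a contradiction.
Hence the system has no solution.

No, no such integer exists.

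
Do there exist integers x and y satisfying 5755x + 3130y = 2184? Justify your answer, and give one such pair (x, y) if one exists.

gcd(5755, 3130) = 5, so every integer of the form 5755x + 3130y is a multiple of 5.
But 2184 = 5·436 + 4, so 5 ∤ 2184.
Therefore 5755x + 3130y = 2184 has no solution in integers.

There are no such integers.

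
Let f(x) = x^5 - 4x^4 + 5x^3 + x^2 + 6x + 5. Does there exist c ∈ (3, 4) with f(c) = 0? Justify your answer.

No.

The endpoint values f(3) = 86 and f(4) = 365 are both positive. Claim: f(x) > 0 for every x in (3, 4).
Substitute x = 3 + u, where 0 < u < 1 on the interval. Expanding, f(3 + u) = u^5 + 11u^4 + 47u^3 + 100u^2 + 120u + 86.
The nonzero coefficients here are all positive, so for u > 0 every term is positive (or zero), and the constant term 86 is strictly positive.
So f is strictly positive on (3, 4); no root exists in the interval.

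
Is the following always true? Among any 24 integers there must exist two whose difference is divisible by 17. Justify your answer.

Partition the integers by their residue mod 17; there are 17 classes.
Placing 24 integers into 17 classes, some class receives at least two — say a and b.
Then a ≡ b (mod 17), i.e. 17 ∣ (a − b).

Yes.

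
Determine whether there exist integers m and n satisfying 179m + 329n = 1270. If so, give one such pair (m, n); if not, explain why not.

Since gcd(179, 329) = 1, every integer is an integer combination of 179 and 329.
Euclidean algorithm: 329 = 1·179 + 150, 179 = 1·150 + 29, 150 = 5·29 + 5, 29 = 5·5 + 4, 5 = 1·4 + 1, 4 = 4·1 + 0.
Unwinding: 1 = 5 − 1·4 = 5 − (29 − 5·5) = −29 + 6·5 = −29 + 6·(150 − 5·29) = 6·150 − 31·29 = 6·150 − 31·(179 − 1·150) = −31·179 + 37·150 = −31·179 + 37·(329 − 1·179) = 37·329 − 68·179, i.e. 179·(-68) + 329·37 = 1.
Multiplying through by 1270: m = (-68)·1270 = -86360, n = 37·1270 = 46990 is a solution.
Adding 263·329 to m and subtracting 263·179 from n gives the tidier solution (167, -87).
Indeed 179·167 + 329·(-87) = 29893 − 28623 = 1270.

m = 167, n = -87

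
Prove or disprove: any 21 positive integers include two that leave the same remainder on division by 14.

Each integer lies in one of the 14 residue classes modulo 14.
Placing 21 integers into 14 classes, some class receives at least two — say a and b.
So a and b have equal remainders mod 14, which is exactly what was to be shown.

Yes, this is always true.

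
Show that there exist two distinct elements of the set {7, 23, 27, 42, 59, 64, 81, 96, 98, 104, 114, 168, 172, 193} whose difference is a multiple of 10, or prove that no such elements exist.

Reduce each element mod 10: 7↦7, 23↦3, 27↦7, 42↦2, 59↦9, 64↦4, 81↦1, 96↦6, 98↦8, 104↦4, 114↦4, 168↦8, 172↦2, 193↦3. The residue 7 repeats (at 7 and 27), and 27 − 7 = 20 = 2·10.

7 and 27 are such a pair.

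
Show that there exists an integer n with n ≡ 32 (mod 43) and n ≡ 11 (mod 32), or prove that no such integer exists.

gcd(43, 32) = 1, so the Chinese Remainder Theorem guarantees exactly one residue class mod 1376 satisfying both.
Any solution of the first congruence is n = 32 + 43t; substituting into the second, 43t ≡ 11 − 32 ≡ 11 (mod 32).
43 ≡ 11 (mod 32), so this reads 11t ≡ 11 (mod 32). To invert 11 modulo 32: 32 = 2·11 + 10, 11 = 1·10 + 1, 10 = 10·1 + 0, and unwinding, 1 = 11 − 1·10 = 11 − (32 − 2·11) = −32 + 3·11. Thus 11⁻¹ ≡ 3 (mod 32).
Therefore t ≡ 3·11 = 33 ≡ 1 (mod 32).
Taking t = 1 gives n = 32 + 43·1 = 75.
Verify: 75 = 1·43 + 32 and 75 = 2·32 + 11. ✓

n = 75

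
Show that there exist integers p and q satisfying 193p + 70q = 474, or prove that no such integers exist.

Since gcd(193, 70) = 1, every integer is an integer combination of 193 and 70.
Euclidean algorithm: 193 = 2·70 + 53, 70 = 1·53 + 17, 53 = 3·17 + 2, 17 = 8·2 + 1, 2 = 2·1 + 0.
Working back up the chain: 1 = 17 − 8·2 = 17 − 8·(53 − 3·17) = −8·53 + 25·17 = −8·53 + 25·(70 − 1·53) = 25·70 − 33·53 = 25·70 − 33·(193 − 2·70) = −33·193 + 91·70. So 193·(-33) + 70·91 = 1.
Scaling by 474 gives the particular solution (p, q) = (-15642, 43134).
The general solution is p = -15642 + 70k, q = 43134 − 193k; taking k = 224 gives the smaller pair p = 38, q = -98.
Indeed 193·38 + 70·(-98) = 7334 − 6860 = 474.

p = 38, q = -98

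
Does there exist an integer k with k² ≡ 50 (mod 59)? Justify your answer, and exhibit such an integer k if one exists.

59 is prime, so by Euler's criterion 50 is a square mod 59 iff 50^((59−1)/2) = 50^29 ≡ 1 (mod 59).
Squaring successively (mod 59): 50^2 = 2500 ≡ 22; 50^4 ≡ 22² = 484 ≡ 12; 50^8 ≡ 12² = 144 ≡ 26; 50^16 ≡ 26² = 676 ≡ 27.
Since 29 = 16 + 8 + 4 + 1, 50^29 ≡ 27 · 26 · 12 · 50; multiplying out mod 59: 27·26 = 702 ≡ 53, then 53·12 = 636 ≡ 46, then 46·50 = 2300 ≡ 58. Thus 50^29 ≡ 58 ≡ −1 (mod 59).
The value −1 means 50 is a non-residue modulo 59, so k² ≡ 50 (mod 59) is impossible.

No such integer exists.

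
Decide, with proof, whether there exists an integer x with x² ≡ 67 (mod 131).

Apply Euler's criterion with the prime 131: 67 is a quadratic residue iff 67^65 ≡ 1 (mod 131), and a non-residue iff it is ≡ −1.
Repeated squaring mod 131: 67^2 = 4489 ≡ 35; 67^4 ≡ 35² = 1225 ≡ 46; 67^8 ≡ 46² = 2116 ≡ 20; 67^16 ≡ 20² = 400 ≡ 7; 67^32 ≡ 7² = 49 ≡ 49; 67^64 ≡ 49² = 2401 ≡ 43.
Since 65 = 64 + 1, 67^65 ≡ 43 · 67; multiplying out mod 131: 43·67 = 2881 ≡ 130. Thus 67^65 ≡ 130 ≡ −1 (mod 131).
The value −1 means 67 is a non-residue modulo 131, so x² ≡ 67 (mod 131) is impossible.

No such integer exists.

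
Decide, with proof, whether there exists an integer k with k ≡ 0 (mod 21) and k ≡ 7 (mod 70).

The moduli are not coprime: gcd(21, 70) = 7. Compatibility requires 7 ∣ (7 − 0) = 7, which holds, so solutions exist.
Step through k = 0, 0 + 21, 0 + 2·21, …: the values 0, 21, 42, 63, 84, 105, 126, 147 reduce mod 70 to 0, 21, 42, 63, 14, 35, 56, 7. The value 147 hits 7.
Check: 147 mod 21 = 0, 147 mod 70 = 7. ✓

k = 147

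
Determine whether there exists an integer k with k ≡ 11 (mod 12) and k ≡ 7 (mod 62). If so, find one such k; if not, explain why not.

gcd(12, 62) = 2. A simultaneous solution exists iff 11 ≡ 7 (mod 2); here 11 mod 2 = 1 = 7 mod 2, so it does.
Write k = 11 + 12t. Then 12t ≡ 7 − 11 ≡ 58 (mod 62); dividing through by 2 gives 6t ≡ 29 (mod 31).
To invert 6 modulo 31: 31 = 5·6 + 1, 6 = 6·1 + 0, and unwinding, 1 = 31 − 5·6. Thus 6⁻¹ ≡ -5 ≡ 26 (mod 31).
Multiplying by 26: t ≡ 26·29 = 754 ≡ 10 (mod 31).
Then k = 11 + 12·10 = 131.
Indeed 131 ≡ 11 (mod 12) and 131 ≡ 7 (mod 62).

k = 131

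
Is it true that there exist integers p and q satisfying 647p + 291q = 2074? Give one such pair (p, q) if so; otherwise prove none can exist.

p = 14, q = -24

647 and 291 are coprime, so 647p + 291q ranges over all of ℤ.
Dividing repeatedly: 647 = 2·291 + 65, 291 = 4·65 + 31, 65 = 2·31 + 3, 31 = 10·3 + 1, 3 = 3·1 + 0.
Working back up the chain: 1 = 31 − 10·3 = 31 − 10·(65 − 2·31) = −10·65 + 21·31 = −10·65 + 21·(291 − 4·65) = 21·291 − 94·65 = 21·291 − 94·(647 − 2·291) = −94·647 + 209·291. So 647·(-94) + 291·209 = 1.
Multiplying through by 2074: p = (-94)·2074 = -194956, q = 209·2074 = 433466 is a solution.
Shifting by a multiple of (291, −647) keeps it a solution: p = -194956 + 670·291 = 14, q = 433466 − 670·647 = -24.
Indeed 647·14 + 291·(-24) = 9058 − 6984 = 2074.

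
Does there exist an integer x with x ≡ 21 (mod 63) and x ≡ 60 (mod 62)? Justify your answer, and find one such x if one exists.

x = 2478

Since 63 and 62 share no common factor, CRT says the pair of congruences has a solution (unique mod 3906).
Write x = 21 + 63t and require 21 + 63t ≡ 60 (mod 62), i.e. 63t ≡ 39 (mod 62).
63 ≡ 1 (mod 62), so this reads 1t ≡ 39 (mod 62). So t ≡ 39 (mod 62).
With t = 39: x = 21 + 63·39 = 2478.
Verify: 2478 = 39·63 + 21 and 2478 = 39·62 + 60. ✓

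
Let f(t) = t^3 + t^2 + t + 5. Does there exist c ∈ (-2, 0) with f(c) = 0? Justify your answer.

f(-2) = -1 and f(0) = 5, which have opposite signs.
f is continuous everywhere (it is a polynomial), in particular on [-2, 0].
By the Intermediate Value Theorem f must vanish at some point of (-2, 0).

Yes, such a c exists.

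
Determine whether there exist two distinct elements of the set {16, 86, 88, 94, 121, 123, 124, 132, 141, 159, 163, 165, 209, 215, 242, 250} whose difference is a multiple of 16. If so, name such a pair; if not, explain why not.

Two integers differ by a multiple of 16 exactly when they have the same residue mod 16. The residues are 16↦0, 86↦6, 88↦8, 94↦14, 121↦9, 123↦11, 124↦12, 132↦4, 141↦13, 159↦15, 163↦3, 165↦5, 209↦1, 215↦7, 242↦2, 250↦10.
These 16 residues are pairwise different, hence no difference of two elements is divisible by 16.

There is no such pair.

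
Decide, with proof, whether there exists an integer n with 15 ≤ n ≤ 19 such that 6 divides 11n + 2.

No, no such integer n in that range exists.

The values of 11n + 2 for n = 15, 16, …, 19 are 167, 178, 189, 200, 211; reduced mod 6 these are 5, 4, 3, 2, 1.
Since 0 is absent from this list, 6 ∤ 11n + 2 for every n with 15 ≤ n ≤ 19.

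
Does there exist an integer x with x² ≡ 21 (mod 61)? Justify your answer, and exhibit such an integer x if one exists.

Apply Euler's criterion with the prime 61: 21 is a quadratic residue iff 21^30 ≡ 1 (mod 61), and a non-residue iff it is ≡ −1.
Repeated squaring mod 61: 21^2 = 441 ≡ 14; 21^4 ≡ 14² = 196 ≡ 13; 21^8 ≡ 13² = 169 ≡ 47; 21^16 ≡ 47² = 2209 ≡ 13.
Since 30 = 16 + 8 + 4 + 2, 21^30 ≡ 13 · 47 · 13 · 14; multiplying out mod 61: 13·47 = 611 ≡ 1, then 1·13 = 13 ≡ 13, then 13·14 = 182 ≡ 60. Thus 21^30 ≡ 60 ≡ −1 (mod 61).
By Euler's criterion 21 is a quadratic non-residue mod 61: no x satisfies x² ≡ 21 (mod 61).

There is no such integer.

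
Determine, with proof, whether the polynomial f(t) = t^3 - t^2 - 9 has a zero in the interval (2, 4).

Such a root exists.

f(2) = -5 and f(4) = 39, which have opposite signs.
f is continuous everywhere (it is a polynomial), in particular on [2, 4].
By the Intermediate Value Theorem, f takes the value 0 somewhere in the open interval.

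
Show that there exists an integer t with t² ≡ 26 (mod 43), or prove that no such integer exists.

43 is prime, so by Euler's criterion 26 is a square mod 43 iff 26^((43−1)/2) = 26^21 ≡ 1 (mod 43).
Repeated squaring mod 43: 26^2 = 676 ≡ 31; 26^4 ≡ 31² = 961 ≡ 15; 26^8 ≡ 15² = 225 ≡ 10; 26^16 ≡ 10² = 100 ≡ 14.
Since 21 = 16 + 4 + 1, 26^21 ≡ 14 · 15 · 26; multiplying out mod 43: 14·15 = 210 ≡ 38, then 38·26 = 988 ≡ 42. Thus 26^21 ≡ 42 ≡ −1 (mod 43).
By Euler's criterion 26 is a quadratic non-residue mod 43: no t satisfies t² ≡ 26 (mod 43).

There is no such integer.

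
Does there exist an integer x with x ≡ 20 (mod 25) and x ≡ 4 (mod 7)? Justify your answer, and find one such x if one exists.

x = 95

gcd(25, 7) = 1, so the Chinese Remainder Theorem guarantees exactly one residue class mod 175 satisfying both.
Write x = 20 + 25t and require 20 + 25t ≡ 4 (mod 7), i.e. 25t ≡ 5 (mod 7).
25 ≡ 4 (mod 7), so this reads 4t ≡ 5 (mod 7). Since 4·2 = 8 = 1·7 + 1, the inverse of 4 mod 7 is 2.
Therefore t ≡ 2·5 = 10 ≡ 3 (mod 7).
Taking t = 3 gives x = 20 + 25·3 = 95.
Verify: 95 = 3·25 + 20 and 95 = 13·7 + 4. ✓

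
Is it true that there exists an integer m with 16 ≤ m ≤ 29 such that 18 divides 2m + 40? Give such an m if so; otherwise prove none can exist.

At m = 16 we get 2·16 + 40 = 72, and 72 = 18·4.

m = 16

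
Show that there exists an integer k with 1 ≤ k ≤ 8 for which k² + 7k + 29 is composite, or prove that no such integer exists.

No, no such integer k in that range exists.

The values for k = 1, 2, …, 8 are 37, 47, 59, 73, 89, 107, 127, 149, and each of these is prime.
So no value in the range makes the expression composite.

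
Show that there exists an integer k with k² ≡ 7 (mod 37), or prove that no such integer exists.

Take k = 9. Then 9² = 81 = 2·37 + 7, so 9² ≡ 7 (mod 37).

k = 9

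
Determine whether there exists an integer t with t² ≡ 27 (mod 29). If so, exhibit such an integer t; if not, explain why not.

29 is prime, so by Euler's criterion 27 is a square mod 29 iff 27^((29−1)/2) = 27^14 ≡ 1 (mod 29).
Repeated squaring mod 29: 27^2 = 729 ≡ 4; 27^4 ≡ 4² = 16 ≡ 16; 27^8 ≡ 16² = 256 ≡ 24.
Since 14 = 8 + 4 + 2, 27^14 ≡ 24 · 16 · 4; multiplying out mod 29: 24·16 = 384 ≡ 7, then 7·4 = 28 ≡ 28. Thus 27^14 ≡ 28 ≡ −1 (mod 29).
By Euler's criterion 27 is a quadratic non-residue mod 29: no t satisfies t² ≡ 27 (mod 29).

No, no such integer exists.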